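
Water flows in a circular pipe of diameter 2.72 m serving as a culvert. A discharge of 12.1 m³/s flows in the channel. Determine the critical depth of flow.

y_c = 1.55 m

At critical depth, Q² T / (g A³) = 1, i.e. A³/T = Q²/g = 12.1²/9.81 = 14.92.
Try y = 1.06 m: A³/T = 3.471 — short.
Try y = 1.91 m: A³/T = 33.31 — over.
Try y = 1.55 m: A³/T = 14.86 — close enough.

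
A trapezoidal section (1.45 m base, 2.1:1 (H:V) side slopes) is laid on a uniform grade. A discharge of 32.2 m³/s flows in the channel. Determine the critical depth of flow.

At critical depth, Q² T / (g A³) = 1, i.e. A³/T = Q²/g = 32.2²/9.81 = 105.7.
Trying y = 2.11 m: A³/T = 185.3 — too large.
Trying y = 1.61 m: A³/T = 57.3 — too small.
Trying y = 1.86 m: A³/T = 106.7 — matches.

y_c = 1.86 m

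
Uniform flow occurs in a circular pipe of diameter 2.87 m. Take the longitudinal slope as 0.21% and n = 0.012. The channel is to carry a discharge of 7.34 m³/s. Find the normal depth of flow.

y_n = 1.21 m

Manning's equation rearranged: A R^(2/3) = nQ / (1·√S) = 0.012 × 7.34 / (√0.0021) = 1.922.
Trying y = 0.907 m: A R^(2/3) = 1.123 — too small.
Trying y = 1.46 m: A R^(2/3) = 2.669 — too large.
Trying y = 1.21 m: A R^(2/3) = 1.922 — ≈ 1.922.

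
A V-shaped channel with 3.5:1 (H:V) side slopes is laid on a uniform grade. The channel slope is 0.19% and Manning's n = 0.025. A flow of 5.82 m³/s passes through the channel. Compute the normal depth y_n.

Manning's equation rearranged: A R^(2/3) = nQ / (1·√S) = 0.025 × 5.82 / (√0.0019) = 3.338.
At y = 1.44 m: A R^(2/3) = 5.68 — over.
At y = 1.18 m: A R^(2/3) = 3.34 — ≈ 3.338.

y_n = 1.18 m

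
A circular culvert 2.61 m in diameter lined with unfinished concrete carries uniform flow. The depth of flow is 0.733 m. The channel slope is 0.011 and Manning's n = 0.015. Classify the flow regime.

For a circular section of diameter D = 2.61 m at depth y = 0.733 m, the central angle is θ = 2 arccos(1 − 2y/D) = 2.234 rad. Then A = (D²/8)(θ − sin θ) = 1.231 m² and P = Dθ/2 = 2.916 m.
Hydraulic radius R = A/P = 1.231/2.916 = 0.4224 m.
V = (1/n) R^(2/3) √S = (1/0.015) × 0.4224^(2/3) × √0.011 = 3.936 m/s. Hydraulic depth D_h = A/T = 1.231/2.346 = 0.5249 m.
Froude number Fr = V/√(g·D_h) = 3.936/√(9.81×0.5249) = 1.73, which is greater than 1, so the flow is supercritical.

supercritical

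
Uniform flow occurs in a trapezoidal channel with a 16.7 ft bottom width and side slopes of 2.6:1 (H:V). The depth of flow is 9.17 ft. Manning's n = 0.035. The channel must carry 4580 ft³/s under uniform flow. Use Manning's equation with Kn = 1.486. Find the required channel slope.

With bottom width b = 16.7 ft and side slope z = 2.6: A = (b + zy)y = (16.7 + 2.6×9.17)×9.17 = 371.8 ft²; P = b + 2y√(1+z²) = 16.7 + 2×9.17×2.786 = 67.79 ft.
Hydraulic radius R = A/P = 371.8/67.79 = 5.484 ft.
From Manning's equation, S = [nQ / (1.486 A R^(2/3))]² = [0.035 × 4580 / (1.486 × 371.8 × 5.484^(2/3))]² = 0.00871.

S = 0.00871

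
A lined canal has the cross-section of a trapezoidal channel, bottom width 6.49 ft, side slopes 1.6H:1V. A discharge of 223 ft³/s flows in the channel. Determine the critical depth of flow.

y_c = 2.65 ft

At critical depth, Q² T / (g A³) = 1, i.e. A³/T = Q²/g = 223²/32.2 = 1544.
At y = 3.24 ft: A³/T = 3210 — too large.
At y = 1.95 ft: A³/T = 516.9 — too small.
At y = 2.65 ft: A³/T = 1536 — matches.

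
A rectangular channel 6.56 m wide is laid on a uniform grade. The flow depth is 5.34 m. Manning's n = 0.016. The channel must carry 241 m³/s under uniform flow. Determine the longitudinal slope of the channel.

S = 0.00471

Flow area A = b·y = 6.56 × 5.34 = 35.03 m². Wetted perimeter P = b + 2y = 6.56 + 2×5.34 = 17.24 m.
Hydraulic radius R = A/P = 35.03/17.24 = 2.032 m.
From Manning's equation, S = [nQ / (1 A R^(2/3))]² = [0.016 × 241 / (1 × 35.03 × 2.032^(2/3))]² = 0.00471.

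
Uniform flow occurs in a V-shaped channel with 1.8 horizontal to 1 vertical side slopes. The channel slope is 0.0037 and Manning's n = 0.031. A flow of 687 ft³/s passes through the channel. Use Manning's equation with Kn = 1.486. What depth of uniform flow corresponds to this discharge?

y_n = 7.65 ft

Manning's equation rearranged: A R^(2/3) = nQ / (1.486·√S) = 0.031 × 687 / (1.486 × √0.0037) = 235.6.
At y = 5.2 ft: A R^(2/3) = 84.14 — too small.
At y = 8.79 ft: A R^(2/3) = 341.2 — too large.
At y = 7.65 ft: A R^(2/3) = 235.5 — matches.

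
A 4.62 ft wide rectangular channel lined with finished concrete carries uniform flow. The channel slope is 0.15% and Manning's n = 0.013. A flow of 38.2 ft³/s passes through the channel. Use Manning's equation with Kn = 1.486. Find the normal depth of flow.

Manning's equation rearranged: A R^(2/3) = nQ / (1.486·√S) = 0.013 × 38.2 / (1.486 × √0.0015) = 8.629.
Try y = 2.09 ft: A R^(2/3) = 10.27 — high.
Try y = 1.54 ft: A R^(2/3) = 6.75 — low.
Try y = 1.84 ft: A R^(2/3) = 8.637 — matches.

y_n = 1.84 ft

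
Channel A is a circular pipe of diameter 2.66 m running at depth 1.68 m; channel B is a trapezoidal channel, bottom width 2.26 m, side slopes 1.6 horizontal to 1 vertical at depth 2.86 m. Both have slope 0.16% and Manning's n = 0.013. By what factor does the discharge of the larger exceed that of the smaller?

8.33

Channel A: For a circular section of diameter D = 2.66 m at depth y = 1.68 m, the central angle is θ = 2 arccos(1 − 2y/D) = 3.674 rad. Then A = (D²/8)(θ − sin θ) = 3.699 m² and P = Dθ/2 = 4.887 m. Hydraulic radius R = A/P = 3.699/4.887 = 0.7569 m. Q_A = (1/0.013)·3.699·0.7569^(2/3)·√0.0016 = 9.452 m³/s.
Channel B: With bottom width b = 2.26 m and side slope z = 1.6: A = (b + zy)y = (2.26 + 1.6×2.86)×2.86 = 19.55 m²; P = b + 2y√(1+z²) = 2.26 + 2×2.86×1.887 = 13.05 m. Hydraulic radius R = A/P = 19.55/13.05 = 1.498 m. Q_B = (1/0.013)·19.55·1.498^(2/3)·√0.0016 = 78.75 m³/s.
The larger discharge is 78.75 m³/s and the smaller is 9.452 m³/s; the ratio is 8.33.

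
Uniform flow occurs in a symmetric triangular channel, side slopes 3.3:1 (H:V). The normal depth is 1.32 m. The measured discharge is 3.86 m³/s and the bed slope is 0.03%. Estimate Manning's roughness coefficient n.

For a triangular section with side slope z = 3.3: A = zy² = 3.3×1.32² = 5.75 m²; P = 2y√(1+z²) = 2×1.32×3.448 = 9.103 m.
Hydraulic radius R = A/P = 5.75/9.103 = 0.6316 m.
Rearranging Manning's equation: n = (1/Q) A R^(2/3) S^(1/2) = (1/3.86) × 5.75 × 0.6316^(2/3) × √0.0003 = 0.019.

n = 0.019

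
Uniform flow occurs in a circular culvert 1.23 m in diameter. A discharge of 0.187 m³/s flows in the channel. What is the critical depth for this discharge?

y_c = 0.227 m

At critical depth, Q² T / (g A³) = 1, i.e. A³/T = Q²/g = 0.187²/9.81 = 0.003565.
Try y = 0.28 m: A³/T = 0.008165 — too large.
Try y = 0.197 m: A³/T = 0.002057 — too small.
Try y = 0.227 m: A³/T = 0.003591 — ≈ 0.003565.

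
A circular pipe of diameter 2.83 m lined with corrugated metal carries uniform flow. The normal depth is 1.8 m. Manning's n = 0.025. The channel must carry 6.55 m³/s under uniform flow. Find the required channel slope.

For a circular section of diameter D = 2.83 m at depth y = 1.8 m, the central angle is θ = 2 arccos(1 − 2y/D) = 3.693 rad. Then A = (D²/8)(θ − sin θ) = 4.221 m² and P = Dθ/2 = 5.225 m.
Hydraulic radius R = A/P = 4.221/5.225 = 0.8078 m.
From Manning's equation, S = [nQ / (1 A R^(2/3))]² = [0.025 × 6.55 / (1 × 4.221 × 0.8078^(2/3))]² = 0.002.

S = 0.002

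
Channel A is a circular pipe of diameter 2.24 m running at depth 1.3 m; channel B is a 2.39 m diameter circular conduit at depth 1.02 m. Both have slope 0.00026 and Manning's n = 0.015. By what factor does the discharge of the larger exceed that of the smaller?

1.42

Channel A: For a circular section of diameter D = 2.24 m at depth y = 1.3 m, the central angle is θ = 2 arccos(1 − 2y/D) = 3.464 rad. Then A = (D²/8)(θ − sin θ) = 2.372 m² and P = Dθ/2 = 3.88 m. Hydraulic radius R = A/P = 2.372/3.88 = 0.6113 m. Q_A = (1/0.015)·2.372·0.6113^(2/3)·√0.00026 = 1.836 m³/s.
Channel B: For a circular section of diameter D = 2.39 m at depth y = 1.02 m, the central angle is θ = 2 arccos(1 − 2y/D) = 2.848 rad. Then A = (D²/8)(θ − sin θ) = 1.826 m² and P = Dθ/2 = 3.403 m. Hydraulic radius R = A/P = 1.826/3.403 = 0.5367 m. Q_B = (1/0.015)·1.826·0.5367^(2/3)·√0.00026 = 1.297 m³/s.
The larger discharge is 1.836 m³/s and the smaller is 1.297 m³/s; the ratio is 1.42.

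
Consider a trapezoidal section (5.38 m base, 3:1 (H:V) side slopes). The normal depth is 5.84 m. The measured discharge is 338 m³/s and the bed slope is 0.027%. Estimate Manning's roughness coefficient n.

With bottom width b = 5.38 m and side slope z = 3: A = (b + zy)y = (5.38 + 3×5.84)×5.84 = 133.7 m²; P = b + 2y√(1+z²) = 5.38 + 2×5.84×3.162 = 42.32 m.
Hydraulic radius R = A/P = 133.7/42.32 = 3.16 m.
Rearranging Manning's equation: n = (1/Q) A R^(2/3) S^(1/2) = (1/338) × 133.7 × 3.16^(2/3) × √0.00027 = 0.014.

n = 0.014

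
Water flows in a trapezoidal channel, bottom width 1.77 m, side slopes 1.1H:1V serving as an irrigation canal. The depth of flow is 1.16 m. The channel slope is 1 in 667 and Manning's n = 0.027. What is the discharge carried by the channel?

Q = 3.91 m³/s

With bottom width b = 1.77 m and side slope z = 1.1: A = (b + zy)y = (1.77 + 1.1×1.16)×1.16 = 3.533 m²; P = b + 2y√(1+z²) = 1.77 + 2×1.16×1.487 = 5.219 m.
Hydraulic radius R = A/P = 3.533/5.219 = 0.677 m.
Manning's equation: Q = (1/n) A R^(2/3) S^(1/2) = (1/0.027) × 3.533 × 0.677^(2/3) × 0.001499^(1/2) = 3.91 m³/s.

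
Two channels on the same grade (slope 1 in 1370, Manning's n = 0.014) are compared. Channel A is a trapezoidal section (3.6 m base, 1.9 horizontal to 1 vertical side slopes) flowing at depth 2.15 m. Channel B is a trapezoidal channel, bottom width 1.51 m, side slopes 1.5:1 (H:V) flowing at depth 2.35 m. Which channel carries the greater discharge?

Channel A: With bottom width b = 3.6 m and side slope z = 1.9: A = (b + zy)y = (3.6 + 1.9×2.15)×2.15 = 16.52 m²; P = b + 2y√(1+z²) = 3.6 + 2×2.15×2.147 = 12.83 m. Hydraulic radius R = A/P = 16.52/12.83 = 1.288 m. Q_A = (1/0.014)·16.52·1.288^(2/3)·√0.0007299 = 37.74 m³/s.
Channel B: With bottom width b = 1.51 m and side slope z = 1.5: A = (b + zy)y = (1.51 + 1.5×2.35)×2.35 = 11.83 m²; P = b + 2y√(1+z²) = 1.51 + 2×2.35×1.803 = 9.983 m. Hydraulic radius R = A/P = 11.83/9.983 = 1.185 m. Q_B = (1/0.014)·11.83·1.185^(2/3)·√0.0007299 = 25.57 m³/s.
Q_A = 37.74 m³/s vs Q_B = 25.57 m³/s, so channel A carries more.

channel A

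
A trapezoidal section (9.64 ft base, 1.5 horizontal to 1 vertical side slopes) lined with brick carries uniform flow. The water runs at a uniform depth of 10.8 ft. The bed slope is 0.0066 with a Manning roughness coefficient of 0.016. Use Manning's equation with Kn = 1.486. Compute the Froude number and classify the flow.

With bottom width b = 9.64 ft and side slope z = 1.5: A = (b + zy)y = (9.64 + 1.5×10.8)×10.8 = 279.1 ft²; P = b + 2y√(1+z²) = 9.64 + 2×10.8×1.803 = 48.58 ft.
Hydraulic radius R = A/P = 279.1/48.58 = 5.745 ft.
V = (1.486/n) R^(2/3) √S = (1.486/0.016) × 5.745^(2/3) × √0.0066 = 24.2 ft/s. Hydraulic depth D_h = A/T = 279.1/42.04 = 6.638 ft.
Froude number Fr = V/√(g·D_h) = 24.2/√(32.2×6.638) = 1.66, which is greater than 1, so the flow is supercritical.

supercritical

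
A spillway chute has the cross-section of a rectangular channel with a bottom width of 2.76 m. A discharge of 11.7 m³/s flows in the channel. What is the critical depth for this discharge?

y_c = 1.22 m

For a rectangular channel, critical depth y_c = (q²/g)^(1/3) where q = Q/b = 11.7/2.76 = 4.239 m²/s.
So y_c = (4.239²/9.81)^(1/3) = 1.22 m.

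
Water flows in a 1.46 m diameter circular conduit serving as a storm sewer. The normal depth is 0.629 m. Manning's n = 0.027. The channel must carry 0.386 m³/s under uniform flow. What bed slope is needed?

For a circular section of diameter D = 1.46 m at depth y = 0.629 m, the central angle is θ = 2 arccos(1 − 2y/D) = 2.864 rad. Then A = (D²/8)(θ − sin θ) = 0.6901 m² and P = Dθ/2 = 2.091 m.
Hydraulic radius R = A/P = 0.6901/2.091 = 0.3301 m.
From Manning's equation, S = [nQ / (1 A R^(2/3))]² = [0.027 × 0.386 / (1 × 0.6901 × 0.3301^(2/3))]² = 0.001.

S = 0.001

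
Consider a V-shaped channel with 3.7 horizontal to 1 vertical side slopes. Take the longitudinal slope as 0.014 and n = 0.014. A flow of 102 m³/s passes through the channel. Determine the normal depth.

y_n = 1.87 m

Manning's equation rearranged: A R^(2/3) = nQ / (1·√S) = 0.014 × 102 / (√0.014) = 12.07.
At y = 2.21 m: A R^(2/3) = 18.87 — high.
At y = 1.36 m: A R^(2/3) = 5.169 — low.
At y = 1.87 m: A R^(2/3) = 12.08 — close enough.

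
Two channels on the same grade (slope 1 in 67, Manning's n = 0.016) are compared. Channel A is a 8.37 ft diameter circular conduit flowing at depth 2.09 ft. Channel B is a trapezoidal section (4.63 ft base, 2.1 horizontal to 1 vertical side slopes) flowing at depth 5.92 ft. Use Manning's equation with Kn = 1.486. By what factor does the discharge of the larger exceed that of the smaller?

Channel A: For a circular section of diameter D = 8.37 ft at depth y = 2.09 ft, the central angle is θ = 2 arccos(1 − 2y/D) = 2.093 rad. Then A = (D²/8)(θ − sin θ) = 10.74 ft² and P = Dθ/2 = 8.759 ft. Hydraulic radius R = A/P = 10.74/8.759 = 1.226 ft. Q_A = (1.486/0.016)·10.74·1.226^(2/3)·√0.01493 = 139.6 ft³/s.
Channel B: With bottom width b = 4.63 ft and side slope z = 2.1: A = (b + zy)y = (4.63 + 2.1×5.92)×5.92 = 101 ft²; P = b + 2y√(1+z²) = 4.63 + 2×5.92×2.326 = 32.17 ft. Hydraulic radius R = A/P = 101/32.17 = 3.14 ft. Q_B = (1.486/0.016)·101·3.14^(2/3)·√0.01493 = 2457 ft³/s.
The larger discharge is 2457 ft³/s and the smaller is 139.6 ft³/s; the ratio is 17.6.

17.6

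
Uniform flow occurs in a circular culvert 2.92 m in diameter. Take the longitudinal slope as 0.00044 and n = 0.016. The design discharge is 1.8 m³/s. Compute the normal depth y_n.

Manning's equation rearranged: A R^(2/3) = nQ / (1·√S) = 0.016 × 1.8 / (√0.00044) = 1.373.
At y = 0.729 m: A R^(2/3) = 0.7417 — short.
At y = 1.18 m: A R^(2/3) = 1.864 — over.
At y = 1 m: A R^(2/3) = 1.37 — ≈ 1.373.

y_n = 1 m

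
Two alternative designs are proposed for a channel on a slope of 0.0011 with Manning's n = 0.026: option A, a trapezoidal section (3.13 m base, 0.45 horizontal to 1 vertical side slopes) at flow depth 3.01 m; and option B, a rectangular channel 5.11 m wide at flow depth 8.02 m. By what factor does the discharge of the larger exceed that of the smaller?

Channel A: With bottom width b = 3.13 m and side slope z = 0.45: A = (b + zy)y = (3.13 + 0.45×3.01)×3.01 = 13.5 m²; P = b + 2y√(1+z²) = 3.13 + 2×3.01×1.097 = 9.731 m. Hydraulic radius R = A/P = 13.5/9.731 = 1.387 m. Q_A = (1/0.026)·13.5·1.387^(2/3)·√0.0011 = 21.42 m³/s.
Channel B: Flow area A = b·y = 5.11 × 8.02 = 40.98 m². Wetted perimeter P = b + 2y = 5.11 + 2×8.02 = 21.15 m. Hydraulic radius R = A/P = 40.98/21.15 = 1.938 m. Q_B = (1/0.026)·40.98·1.938^(2/3)·√0.0011 = 81.25 m³/s.
The larger discharge is 81.25 m³/s and the smaller is 21.42 m³/s; the ratio is 3.79.

3.79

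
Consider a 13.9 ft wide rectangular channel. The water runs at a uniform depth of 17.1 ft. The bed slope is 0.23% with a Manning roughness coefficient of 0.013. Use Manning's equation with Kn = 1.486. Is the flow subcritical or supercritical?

Flow area A = b·y = 13.9 × 17.1 = 237.7 ft². Wetted perimeter P = b + 2y = 13.9 + 2×17.1 = 48.1 ft.
Hydraulic radius R = A/P = 237.7/48.1 = 4.942 ft.
V = (1.486/n) R^(2/3) √S = (1.486/0.013) × 4.942^(2/3) × √0.0023 = 15.9 ft/s. Hydraulic depth D_h = A/T = 237.7/13.9 = 17.1 ft.
Froude number Fr = V/√(g·D_h) = 15.9/√(32.2×17.1) = 0.678, which is less than 1, so the flow is subcritical.

subcritical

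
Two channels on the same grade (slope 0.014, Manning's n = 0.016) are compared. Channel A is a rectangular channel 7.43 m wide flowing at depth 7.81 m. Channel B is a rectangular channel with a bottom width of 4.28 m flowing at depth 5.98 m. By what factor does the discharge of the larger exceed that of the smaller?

Channel A: Flow area A = b·y = 7.43 × 7.81 = 58.03 m². Wetted perimeter P = b + 2y = 7.43 + 2×7.81 = 23.05 m. Hydraulic radius R = A/P = 58.03/23.05 = 2.517 m. Q_A = (1/0.016)·58.03·2.517^(2/3)·√0.014 = 794.1 m³/s.
Channel B: Flow area A = b·y = 4.28 × 5.98 = 25.59 m². Wetted perimeter P = b + 2y = 4.28 + 2×5.98 = 16.24 m. Hydraulic radius R = A/P = 25.59/16.24 = 1.576 m. Q_B = (1/0.016)·25.59·1.576^(2/3)·√0.014 = 256.3 m³/s.
The larger discharge is 794.1 m³/s and the smaller is 256.3 m³/s; the ratio is 3.1.

3.1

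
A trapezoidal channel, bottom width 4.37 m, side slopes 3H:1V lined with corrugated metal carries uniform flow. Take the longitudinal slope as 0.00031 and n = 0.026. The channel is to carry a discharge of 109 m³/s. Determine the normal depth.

Manning's equation rearranged: A R^(2/3) = nQ / (1·√S) = 0.026 × 109 / (√0.00031) = 161.
Trying y = 5.7 m: A R^(2/3) = 256.1 — over.
Trying y = 4.69 m: A R^(2/3) = 161.1 — matches.

y_n = 4.69 m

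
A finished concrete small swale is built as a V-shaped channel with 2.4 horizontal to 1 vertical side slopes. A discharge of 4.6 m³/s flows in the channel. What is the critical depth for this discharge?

y_c = 0.944 m

At critical depth, Q² T / (g A³) = 1, i.e. A³/T = Q²/g = 4.6²/9.81 = 2.157.
At y = 0.729 m: A³/T = 0.593 — short.
At y = 1.15 m: A³/T = 5.793 — over.
At y = 0.944 m: A³/T = 2.159 — matches.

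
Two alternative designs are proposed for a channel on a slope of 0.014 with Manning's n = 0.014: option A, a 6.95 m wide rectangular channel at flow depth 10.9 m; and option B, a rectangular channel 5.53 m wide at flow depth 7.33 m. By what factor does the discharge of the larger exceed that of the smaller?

2.24

Channel A: Flow area A = b·y = 6.95 × 10.9 = 75.76 m². Wetted perimeter P = b + 2y = 6.95 + 2×10.9 = 28.75 m. Hydraulic radius R = A/P = 75.76/28.75 = 2.635 m. Q_A = (1/0.014)·75.76·2.635^(2/3)·√0.014 = 1221 m³/s.
Channel B: Flow area A = b·y = 5.53 × 7.33 = 40.53 m². Wetted perimeter P = b + 2y = 5.53 + 2×7.33 = 20.19 m. Hydraulic radius R = A/P = 40.53/20.19 = 2.008 m. Q_B = (1/0.014)·40.53·2.008^(2/3)·√0.014 = 545.2 m³/s.
The larger discharge is 1221 m³/s and the smaller is 545.2 m³/s; the ratio is 2.24.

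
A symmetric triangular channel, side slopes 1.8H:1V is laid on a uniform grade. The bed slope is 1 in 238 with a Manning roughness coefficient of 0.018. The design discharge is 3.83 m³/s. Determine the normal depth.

y_n = 1.01 m

Manning's equation rearranged: A R^(2/3) = nQ / (1·√S) = 0.018 × 3.83 / (√0.004202) = 1.064.
At y = 0.71 m: A R^(2/3) = 0.4159 — short.
At y = 1.1 m: A R^(2/3) = 1.337 — over.
At y = 1.01 m: A R^(2/3) = 1.065 — close enough.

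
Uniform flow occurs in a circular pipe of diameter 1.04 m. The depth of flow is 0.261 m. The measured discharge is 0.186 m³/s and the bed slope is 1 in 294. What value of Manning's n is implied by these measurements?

For a circular section of diameter D = 1.04 m at depth y = 0.261 m, the central angle is θ = 2 arccos(1 − 2y/D) = 2.099 rad. Then A = (D²/8)(θ − sin θ) = 0.167 m² and P = Dθ/2 = 1.091 m.
Hydraulic radius R = A/P = 0.167/1.091 = 0.153 m.
Rearranging Manning's equation: n = (1/Q) A R^(2/3) S^(1/2) = (1/0.186) × 0.167 × 0.153^(2/3) × √0.003401 = 0.015.

n = 0.015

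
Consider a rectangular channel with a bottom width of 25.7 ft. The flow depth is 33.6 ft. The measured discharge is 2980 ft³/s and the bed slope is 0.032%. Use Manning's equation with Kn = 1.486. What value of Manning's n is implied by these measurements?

n = 0.0341

Flow area A = b·y = 25.7 × 33.6 = 863.5 ft². Wetted perimeter P = b + 2y = 25.7 + 2×33.6 = 92.9 ft.
Hydraulic radius R = A/P = 863.5/92.9 = 9.295 ft.
Rearranging Manning's equation: n = (1.486/Q) A R^(2/3) S^(1/2) = (1.486/2980) × 863.5 × 9.295^(2/3) × √0.00032 = 0.0341.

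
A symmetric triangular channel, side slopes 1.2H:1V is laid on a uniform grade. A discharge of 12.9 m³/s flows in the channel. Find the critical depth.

At critical depth, Q² T / (g A³) = 1, i.e. A³/T = Q²/g = 12.9²/9.81 = 16.96.
Trying y = 1.33 m: A³/T = 2.996 — too small.
Trying y = 2.17 m: A³/T = 34.64 — too large.
Trying y = 1.88 m: A³/T = 16.91 — ≈ 16.96.

y_c = 1.88 m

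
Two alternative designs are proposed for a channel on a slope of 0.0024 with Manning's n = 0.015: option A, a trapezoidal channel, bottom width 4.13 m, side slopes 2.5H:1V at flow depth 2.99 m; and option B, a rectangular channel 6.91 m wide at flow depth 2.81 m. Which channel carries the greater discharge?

channel A

Channel A: With bottom width b = 4.13 m and side slope z = 2.5: A = (b + zy)y = (4.13 + 2.5×2.99)×2.99 = 34.7 m²; P = b + 2y√(1+z²) = 4.13 + 2×2.99×2.693 = 20.23 m. Hydraulic radius R = A/P = 34.7/20.23 = 1.715 m. Q_A = (1/0.015)·34.7·1.715^(2/3)·√0.0024 = 162.4 m³/s.
Channel B: Flow area A = b·y = 6.91 × 2.81 = 19.42 m². Wetted perimeter P = b + 2y = 6.91 + 2×2.81 = 12.53 m. Hydraulic radius R = A/P = 19.42/12.53 = 1.55 m. Q_B = (1/0.015)·19.42·1.55^(2/3)·√0.0024 = 84.92 m³/s.
Q_A = 162.4 m³/s vs Q_B = 84.92 m³/s, so channel A carries more.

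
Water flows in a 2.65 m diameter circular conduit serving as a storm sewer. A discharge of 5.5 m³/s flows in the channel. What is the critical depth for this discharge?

At critical depth, Q² T / (g A³) = 1, i.e. A³/T = Q²/g = 5.5²/9.81 = 3.084.
Trying y = 0.832 m: A³/T = 1.324 — short.
Trying y = 1.26 m: A³/T = 6.53 — over.
Trying y = 1.04 m: A³/T = 3.13 — ≈ 3.084.

y_c = 1.04 m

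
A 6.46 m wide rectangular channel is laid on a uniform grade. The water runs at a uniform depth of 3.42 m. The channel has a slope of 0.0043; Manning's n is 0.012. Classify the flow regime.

Flow area A = b·y = 6.46 × 3.42 = 22.09 m². Wetted perimeter P = b + 2y = 6.46 + 2×3.42 = 13.3 m.
Hydraulic radius R = A/P = 22.09/13.3 = 1.661 m.
V = (1/n) R^(2/3) √S = (1/0.012) × 1.661^(2/3) × √0.0043 = 7.665 m/s. Hydraulic depth D_h = A/T = 22.09/6.46 = 3.42 m.
Froude number Fr = V/√(g·D_h) = 7.665/√(9.81×3.42) = 1.32, which is greater than 1, so the flow is supercritical.

supercritical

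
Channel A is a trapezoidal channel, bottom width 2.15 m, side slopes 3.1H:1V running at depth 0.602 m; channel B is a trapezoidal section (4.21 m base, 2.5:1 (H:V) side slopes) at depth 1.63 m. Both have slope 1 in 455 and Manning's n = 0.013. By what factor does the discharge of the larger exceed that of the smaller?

10.6

Channel A: With bottom width b = 2.15 m and side slope z = 3.1: A = (b + zy)y = (2.15 + 3.1×0.602)×0.602 = 2.418 m²; P = b + 2y√(1+z²) = 2.15 + 2×0.602×3.257 = 6.072 m. Hydraulic radius R = A/P = 2.418/6.072 = 0.3982 m. Q_A = (1/0.013)·2.418·0.3982^(2/3)·√0.002198 = 4.719 m³/s.
Channel B: With bottom width b = 4.21 m and side slope z = 2.5: A = (b + zy)y = (4.21 + 2.5×1.63)×1.63 = 13.5 m²; P = b + 2y√(1+z²) = 4.21 + 2×1.63×2.693 = 12.99 m. Hydraulic radius R = A/P = 13.5/12.99 = 1.04 m. Q_B = (1/0.013)·13.5·1.04^(2/3)·√0.002198 = 49.98 m³/s.
The larger discharge is 49.98 m³/s and the smaller is 4.719 m³/s; the ratio is 10.6.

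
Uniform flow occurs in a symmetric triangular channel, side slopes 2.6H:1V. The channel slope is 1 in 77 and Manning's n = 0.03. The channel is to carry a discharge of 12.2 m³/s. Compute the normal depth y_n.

y_n = 1.31 m

Manning's equation rearranged: A R^(2/3) = nQ / (1·√S) = 0.03 × 12.2 / (√0.01299) = 3.212.
Try y = 1.59 m: A R^(2/3) = 5.387 — over.
Try y = 0.964 m: A R^(2/3) = 1.419 — short.
Try y = 1.31 m: A R^(2/3) = 3.214 — ≈ 3.212.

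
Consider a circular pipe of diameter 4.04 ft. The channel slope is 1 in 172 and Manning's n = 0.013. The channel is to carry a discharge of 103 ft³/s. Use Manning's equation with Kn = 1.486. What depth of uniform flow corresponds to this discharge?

Manning's equation rearranged: A R^(2/3) = nQ / (1.486·√S) = 0.013 × 103 / (1.486 × √0.005814) = 11.82.
Try y = 3.75 ft: A R^(2/3) = 13.87 — too large.
Try y = 3.04 ft: A R^(2/3) = 11.81 — ≈ 11.82.

y_n = 3.04 ft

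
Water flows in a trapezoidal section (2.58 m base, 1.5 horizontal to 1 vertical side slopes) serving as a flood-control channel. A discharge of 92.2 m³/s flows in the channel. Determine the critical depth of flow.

y_c = 3.03 m

At critical depth, Q² T / (g A³) = 1, i.e. A³/T = Q²/g = 92.2²/9.81 = 866.5.
At y = 2.72 m: A³/T = 553.5 — low.
At y = 3.55 m: A³/T = 1670 — high.
At y = 3.03 m: A³/T = 862.2 — close enough.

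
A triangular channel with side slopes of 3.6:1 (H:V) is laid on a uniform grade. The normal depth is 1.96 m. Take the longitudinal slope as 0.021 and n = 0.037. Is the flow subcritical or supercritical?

For a triangular section with side slope z = 3.6: A = zy² = 3.6×1.96² = 13.83 m²; P = 2y√(1+z²) = 2×1.96×3.736 = 14.65 m.
Hydraulic radius R = A/P = 13.83/14.65 = 0.9442 m.
V = (1/n) R^(2/3) √S = (1/0.037) × 0.9442^(2/3) × √0.021 = 3.77 m/s. Hydraulic depth D_h = A/T = 13.83/14.11 = 0.98 m.
Froude number Fr = V/√(g·D_h) = 3.77/√(9.81×0.98) = 1.22, which is greater than 1, so the flow is supercritical.

supercritical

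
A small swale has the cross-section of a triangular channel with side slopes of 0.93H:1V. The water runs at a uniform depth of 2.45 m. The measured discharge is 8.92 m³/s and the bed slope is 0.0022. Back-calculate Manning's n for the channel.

n = 0.026

For a triangular section with side slope z = 0.93: A = zy² = 0.93×2.45² = 5.582 m²; P = 2y√(1+z²) = 2×2.45×1.366 = 6.692 m.
Hydraulic radius R = A/P = 5.582/6.692 = 0.8342 m.
Rearranging Manning's equation: n = (1/Q) A R^(2/3) S^(1/2) = (1/8.92) × 5.582 × 0.8342^(2/3) × √0.0022 = 0.026.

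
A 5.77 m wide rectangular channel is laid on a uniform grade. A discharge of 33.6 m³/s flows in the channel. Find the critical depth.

For a rectangular channel, critical depth y_c = (q²/g)^(1/3) where q = Q/b = 33.6/5.77 = 5.823 m²/s.
So y_c = (5.823²/9.81)^(1/3) = 1.51 m.

y_c = 1.51 m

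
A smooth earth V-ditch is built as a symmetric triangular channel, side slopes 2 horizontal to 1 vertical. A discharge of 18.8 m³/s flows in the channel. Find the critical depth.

y_c = 1.78 m

At critical depth, Q² T / (g A³) = 1, i.e. A³/T = Q²/g = 18.8²/9.81 = 36.03.
Trying y = 2.16 m: A³/T = 94.04 — too large.
Trying y = 1.52 m: A³/T = 16.23 — too small.
Trying y = 1.78 m: A³/T = 35.74 — close enough.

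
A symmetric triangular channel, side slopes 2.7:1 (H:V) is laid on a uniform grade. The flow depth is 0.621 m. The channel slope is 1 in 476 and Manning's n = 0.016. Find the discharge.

Q = 1.31 m³/s

For a triangular section with side slope z = 2.7: A = zy² = 2.7×0.621² = 1.041 m²; P = 2y√(1+z²) = 2×0.621×2.879 = 3.576 m.
Hydraulic radius R = A/P = 1.041/3.576 = 0.2912 m.
Manning's equation: Q = (1/n) A R^(2/3) S^(1/2) = (1/0.016) × 1.041 × 0.2912^(2/3) × 0.002101^(1/2) = 1.31 m³/s.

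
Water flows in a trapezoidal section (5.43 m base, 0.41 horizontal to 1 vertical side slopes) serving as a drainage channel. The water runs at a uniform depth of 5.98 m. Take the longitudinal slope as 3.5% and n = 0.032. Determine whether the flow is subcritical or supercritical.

supercritical

With bottom width b = 5.43 m and side slope z = 0.41: A = (b + zy)y = (5.43 + 0.41×5.98)×5.98 = 47.13 m²; P = b + 2y√(1+z²) = 5.43 + 2×5.98×1.081 = 18.36 m.
Hydraulic radius R = A/P = 47.13/18.36 = 2.568 m.
V = (1/n) R^(2/3) √S = (1/0.032) × 2.568^(2/3) × √0.035 = 10.96 m/s. Hydraulic depth D_h = A/T = 47.13/10.33 = 4.561 m.
Froude number Fr = V/√(g·D_h) = 10.96/√(9.81×4.561) = 1.64, which is greater than 1, so the flow is supercritical.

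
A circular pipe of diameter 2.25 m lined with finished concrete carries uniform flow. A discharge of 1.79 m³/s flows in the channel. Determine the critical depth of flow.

At critical depth, Q² T / (g A³) = 1, i.e. A³/T = Q²/g = 1.79²/9.81 = 0.3266.
Try y = 0.517 m: A³/T = 0.1735 — short.
Try y = 0.762 m: A³/T = 0.7827 — over.
Try y = 0.608 m: A³/T = 0.3263 — matches.

y_c = 0.608 m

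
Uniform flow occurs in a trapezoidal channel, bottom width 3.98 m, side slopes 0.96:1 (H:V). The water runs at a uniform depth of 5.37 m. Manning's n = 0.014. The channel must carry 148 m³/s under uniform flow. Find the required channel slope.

With bottom width b = 3.98 m and side slope z = 0.96: A = (b + zy)y = (3.98 + 0.96×5.37)×5.37 = 49.06 m²; P = b + 2y√(1+z²) = 3.98 + 2×5.37×1.386 = 18.87 m.
Hydraulic radius R = A/P = 49.06/18.87 = 2.6 m.
From Manning's equation, S = [nQ / (1 A R^(2/3))]² = [0.014 × 148 / (1 × 49.06 × 2.6^(2/3))]² = 0.000499.

S = 0.000499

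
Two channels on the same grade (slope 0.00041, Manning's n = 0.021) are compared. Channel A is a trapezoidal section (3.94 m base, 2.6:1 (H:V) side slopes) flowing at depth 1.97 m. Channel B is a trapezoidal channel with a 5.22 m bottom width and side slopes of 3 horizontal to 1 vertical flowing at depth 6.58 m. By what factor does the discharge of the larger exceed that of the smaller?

Channel A: With bottom width b = 3.94 m and side slope z = 2.6: A = (b + zy)y = (3.94 + 2.6×1.97)×1.97 = 17.85 m²; P = b + 2y√(1+z²) = 3.94 + 2×1.97×2.786 = 14.92 m. Hydraulic radius R = A/P = 17.85/14.92 = 1.197 m. Q_A = (1/0.021)·17.85·1.197^(2/3)·√0.00041 = 19.4 m³/s.
Channel B: With bottom width b = 5.22 m and side slope z = 3: A = (b + zy)y = (5.22 + 3×6.58)×6.58 = 164.2 m²; P = b + 2y√(1+z²) = 5.22 + 2×6.58×3.162 = 46.84 m. Hydraulic radius R = A/P = 164.2/46.84 = 3.507 m. Q_B = (1/0.021)·164.2·3.507^(2/3)·√0.00041 = 365.5 m³/s.
The larger discharge is 365.5 m³/s and the smaller is 19.4 m³/s; the ratio is 18.8.

18.8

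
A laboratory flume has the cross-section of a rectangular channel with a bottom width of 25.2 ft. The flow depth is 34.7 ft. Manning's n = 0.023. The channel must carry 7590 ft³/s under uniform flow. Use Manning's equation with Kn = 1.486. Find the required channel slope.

Flow area A = b·y = 25.2 × 34.7 = 874.4 ft². Wetted perimeter P = b + 2y = 25.2 + 2×34.7 = 94.6 ft.
Hydraulic radius R = A/P = 874.4/94.6 = 9.244 ft.
From Manning's equation, S = [nQ / (1.486 A R^(2/3))]² = [0.023 × 7590 / (1.486 × 874.4 × 9.244^(2/3))]² = 0.00093.

S = 0.00093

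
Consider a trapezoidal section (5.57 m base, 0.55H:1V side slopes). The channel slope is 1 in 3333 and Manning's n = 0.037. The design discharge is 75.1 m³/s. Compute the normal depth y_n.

y_n = 7.56 m

Manning's equation rearranged: A R^(2/3) = nQ / (1·√S) = 0.037 × 75.1 / (√0.0003) = 160.4.
Trying y = 5.75 m: A R^(2/3) = 97.02 — too small.
Trying y = 9.45 m: A R^(2/3) = 245.6 — too large.
Trying y = 7.56 m: A R^(2/3) = 160.4 — ≈ 160.4.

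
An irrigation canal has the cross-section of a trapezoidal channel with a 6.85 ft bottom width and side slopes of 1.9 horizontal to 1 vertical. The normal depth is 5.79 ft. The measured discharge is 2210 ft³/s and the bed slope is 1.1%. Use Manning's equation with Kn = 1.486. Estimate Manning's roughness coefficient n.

n = 0.016

With bottom width b = 6.85 ft and side slope z = 1.9: A = (b + zy)y = (6.85 + 1.9×5.79)×5.79 = 103.4 ft²; P = b + 2y√(1+z²) = 6.85 + 2×5.79×2.147 = 31.71 ft.
Hydraulic radius R = A/P = 103.4/31.71 = 3.259 ft.
Rearranging Manning's equation: n = (1.486/Q) A R^(2/3) S^(1/2) = (1.486/2210) × 103.4 × 3.259^(2/3) × √0.011 = 0.016.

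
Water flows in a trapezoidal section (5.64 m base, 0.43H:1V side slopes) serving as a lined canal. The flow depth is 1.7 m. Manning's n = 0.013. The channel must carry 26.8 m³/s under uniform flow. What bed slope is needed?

With bottom width b = 5.64 m and side slope z = 0.43: A = (b + zy)y = (5.64 + 0.43×1.7)×1.7 = 10.83 m²; P = b + 2y√(1+z²) = 5.64 + 2×1.7×1.089 = 9.341 m.
Hydraulic radius R = A/P = 10.83/9.341 = 1.159 m.
From Manning's equation, S = [nQ / (1 A R^(2/3))]² = [0.013 × 26.8 / (1 × 10.83 × 1.159^(2/3))]² = 0.000849.

S = 0.000849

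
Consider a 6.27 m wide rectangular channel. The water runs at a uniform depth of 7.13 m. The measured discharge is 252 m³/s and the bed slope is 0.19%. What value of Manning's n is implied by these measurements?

Flow area A = b·y = 6.27 × 7.13 = 44.71 m². Wetted perimeter P = b + 2y = 6.27 + 2×7.13 = 20.53 m.
Hydraulic radius R = A/P = 44.71/20.53 = 2.178 m.
Rearranging Manning's equation: n = (1/Q) A R^(2/3) S^(1/2) = (1/252) × 44.71 × 2.178^(2/3) × √0.0019 = 0.013.

n = 0.013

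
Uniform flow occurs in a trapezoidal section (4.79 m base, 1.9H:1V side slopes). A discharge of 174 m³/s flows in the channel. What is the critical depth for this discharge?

At critical depth, Q² T / (g A³) = 1, i.e. A³/T = Q²/g = 174²/9.81 = 3086.
Try y = 3.87 m: A³/T = 5323 — too large.
Try y = 2.89 m: A³/T = 1663 — too small.
Try y = 3.38 m: A³/T = 3086 — ≈ 3086.

y_c = 3.38 m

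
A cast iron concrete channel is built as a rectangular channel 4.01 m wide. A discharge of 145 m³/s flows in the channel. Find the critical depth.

For a rectangular channel, critical depth y_c = (q²/g)^(1/3) where q = Q/b = 145/4.01 = 36.16 m²/s.
So y_c = (36.16²/9.81)^(1/3) = 5.11 m.

y_c = 5.11 m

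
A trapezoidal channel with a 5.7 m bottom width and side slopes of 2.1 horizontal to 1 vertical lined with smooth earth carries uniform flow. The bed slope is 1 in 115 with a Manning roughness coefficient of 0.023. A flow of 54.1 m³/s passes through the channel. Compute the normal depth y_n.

Manning's equation rearranged: A R^(2/3) = nQ / (1·√S) = 0.023 × 54.1 / (√0.008696) = 13.34.
Try y = 1.2 m: A R^(2/3) = 9.019 — too small.
Try y = 1.74 m: A R^(2/3) = 18.17 — too large.
Try y = 1.48 m: A R^(2/3) = 13.35 — close enough.

y_n = 1.48 m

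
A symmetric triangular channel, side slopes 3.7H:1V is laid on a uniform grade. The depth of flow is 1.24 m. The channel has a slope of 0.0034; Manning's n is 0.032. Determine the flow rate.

Q = 7.36 m³/s

For a triangular section with side slope z = 3.7: A = zy² = 3.7×1.24² = 5.689 m²; P = 2y√(1+z²) = 2×1.24×3.833 = 9.505 m.
Hydraulic radius R = A/P = 5.689/9.505 = 0.5985 m.
Manning's equation: Q = (1/n) A R^(2/3) S^(1/2) = (1/0.032) × 5.689 × 0.5985^(2/3) × 0.0034^(1/2) = 7.36 m³/s.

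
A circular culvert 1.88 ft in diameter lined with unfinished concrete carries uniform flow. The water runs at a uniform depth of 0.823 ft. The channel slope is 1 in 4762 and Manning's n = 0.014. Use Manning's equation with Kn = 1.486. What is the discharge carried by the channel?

For a circular section of diameter D = 1.88 ft at depth y = 0.823 ft, the central angle is θ = 2 arccos(1 − 2y/D) = 2.892 rad. Then A = (D²/8)(θ − sin θ) = 1.169 ft² and P = Dθ/2 = 2.718 ft.
Hydraulic radius R = A/P = 1.169/2.718 = 0.4299 ft.
Manning's equation: Q = (1.486/n) A R^(2/3) S^(1/2) = (1.486/0.014) × 1.169 × 0.4299^(2/3) × 0.00021^(1/2) = 1.02 ft³/s.

Q = 1.02 ft³/s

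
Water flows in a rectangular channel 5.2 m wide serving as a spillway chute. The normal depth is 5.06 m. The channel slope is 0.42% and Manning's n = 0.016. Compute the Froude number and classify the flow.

subcritical

Flow area A = b·y = 5.2 × 5.06 = 26.31 m². Wetted perimeter P = b + 2y = 5.2 + 2×5.06 = 15.32 m.
Hydraulic radius R = A/P = 26.31/15.32 = 1.717 m.
V = (1/n) R^(2/3) √S = (1/0.016) × 1.717^(2/3) × √0.0042 = 5.809 m/s. Hydraulic depth D_h = A/T = 26.31/5.2 = 5.06 m.
Froude number Fr = V/√(g·D_h) = 5.809/√(9.81×5.06) = 0.825, which is less than 1, so the flow is subcritical.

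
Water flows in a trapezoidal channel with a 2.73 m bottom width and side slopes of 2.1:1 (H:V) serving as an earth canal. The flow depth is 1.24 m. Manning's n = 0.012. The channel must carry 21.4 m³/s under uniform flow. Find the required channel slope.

S = 0.00211

With bottom width b = 2.73 m and side slope z = 2.1: A = (b + zy)y = (2.73 + 2.1×1.24)×1.24 = 6.614 m²; P = b + 2y√(1+z²) = 2.73 + 2×1.24×2.326 = 8.498 m.
Hydraulic radius R = A/P = 6.614/8.498 = 0.7783 m.
From Manning's equation, S = [nQ / (1 A R^(2/3))]² = [0.012 × 21.4 / (1 × 6.614 × 0.7783^(2/3))]² = 0.00211.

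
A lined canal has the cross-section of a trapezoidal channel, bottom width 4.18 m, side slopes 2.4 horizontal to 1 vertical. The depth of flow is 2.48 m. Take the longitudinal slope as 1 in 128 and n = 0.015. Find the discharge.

With bottom width b = 4.18 m and side slope z = 2.4: A = (b + zy)y = (4.18 + 2.4×2.48)×2.48 = 25.13 m²; P = b + 2y√(1+z²) = 4.18 + 2×2.48×2.6 = 17.08 m.
Hydraulic radius R = A/P = 25.13/17.08 = 1.472 m.
Manning's equation: Q = (1/n) A R^(2/3) S^(1/2) = (1/0.015) × 25.13 × 1.472^(2/3) × 0.007812^(1/2) = 192 m³/s.

Q = 192 m³/s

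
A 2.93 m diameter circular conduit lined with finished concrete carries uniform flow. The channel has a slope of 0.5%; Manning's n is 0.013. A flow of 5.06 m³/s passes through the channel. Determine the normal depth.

y_n = 0.817 m

Manning's equation rearranged: A R^(2/3) = nQ / (1·√S) = 0.013 × 5.06 / (√0.005) = 0.9303.
Try y = 0.604 m: A R^(2/3) = 0.5101 — short.
Try y = 0.969 m: A R^(2/3) = 1.294 — over.
Try y = 0.817 m: A R^(2/3) = 0.9306 — ≈ 0.9303.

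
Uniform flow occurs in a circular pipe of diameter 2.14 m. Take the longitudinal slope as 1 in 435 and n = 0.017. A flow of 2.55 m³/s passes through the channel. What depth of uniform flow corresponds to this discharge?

y_n = 0.917 m

Manning's equation rearranged: A R^(2/3) = nQ / (1·√S) = 0.017 × 2.55 / (√0.002299) = 0.9041.
Trying y = 1.12 m: A R^(2/3) = 1.28 — too large.
Trying y = 0.81 m: A R^(2/3) = 0.7215 — too small.
Trying y = 0.917 m: A R^(2/3) = 0.9049 — ≈ 0.9041.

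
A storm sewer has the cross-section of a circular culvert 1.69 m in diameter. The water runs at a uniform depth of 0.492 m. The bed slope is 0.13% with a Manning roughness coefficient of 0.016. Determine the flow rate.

For a circular section of diameter D = 1.69 m at depth y = 0.492 m, the central angle is θ = 2 arccos(1 − 2y/D) = 2.28 rad. Then A = (D²/8)(θ − sin θ) = 0.5429 m² and P = Dθ/2 = 1.926 m.
Hydraulic radius R = A/P = 0.5429/1.926 = 0.2818 m.
Manning's equation: Q = (1/n) A R^(2/3) S^(1/2) = (1/0.016) × 0.5429 × 0.2818^(2/3) × 0.0013^(1/2) = 0.526 m³/s.

Q = 0.526 m³/s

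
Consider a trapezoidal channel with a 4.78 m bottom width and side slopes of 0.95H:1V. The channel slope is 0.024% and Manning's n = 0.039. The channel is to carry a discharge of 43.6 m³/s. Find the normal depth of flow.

Manning's equation rearranged: A R^(2/3) = nQ / (1·√S) = 0.039 × 43.6 / (√0.00024) = 109.8.
Trying y = 4.04 m: A R^(2/3) = 58.65 — too small.
Trying y = 7.04 m: A R^(2/3) = 180.3 — too large.
Trying y = 5.54 m: A R^(2/3) = 109.8 — matches.

y_n = 5.54 m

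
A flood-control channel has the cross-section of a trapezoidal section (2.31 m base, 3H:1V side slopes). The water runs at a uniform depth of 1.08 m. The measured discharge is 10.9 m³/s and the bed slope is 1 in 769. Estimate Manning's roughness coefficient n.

n = 0.015

With bottom width b = 2.31 m and side slope z = 3: A = (b + zy)y = (2.31 + 3×1.08)×1.08 = 5.994 m²; P = b + 2y√(1+z²) = 2.31 + 2×1.08×3.162 = 9.141 m.
Hydraulic radius R = A/P = 5.994/9.141 = 0.6558 m.
Rearranging Manning's equation: n = (1/Q) A R^(2/3) S^(1/2) = (1/10.9) × 5.994 × 0.6558^(2/3) × √0.0013 = 0.015.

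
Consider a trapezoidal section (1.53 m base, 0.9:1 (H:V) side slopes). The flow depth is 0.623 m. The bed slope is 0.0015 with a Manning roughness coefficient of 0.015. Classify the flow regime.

With bottom width b = 1.53 m and side slope z = 0.9: A = (b + zy)y = (1.53 + 0.9×0.623)×0.623 = 1.303 m²; P = b + 2y√(1+z²) = 1.53 + 2×0.623×1.345 = 3.206 m.
Hydraulic radius R = A/P = 1.303/3.206 = 0.4062 m.
V = (1/n) R^(2/3) √S = (1/0.015) × 0.4062^(2/3) × √0.0015 = 1.416 m/s. Hydraulic depth D_h = A/T = 1.303/2.651 = 0.4913 m.
Froude number Fr = V/√(g·D_h) = 1.416/√(9.81×0.4913) = 0.645, which is less than 1, so the flow is subcritical.

subcritical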